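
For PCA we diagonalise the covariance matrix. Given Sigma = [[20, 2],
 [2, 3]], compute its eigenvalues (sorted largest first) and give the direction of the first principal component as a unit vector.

Step 1 — characteristic polynomial of 2×2 Sigma:
  det(Sigma - λI) = λ² - trace · λ + det = 0.
  trace = 20 + 3 = 23, det = 20·3 - (2)² = 56.
Step 2 — discriminant:
  Δ = trace² - 4·det = 529 - 224 = 305.
Step 3 — eigenvalues:
  λ = (trace ± √Δ)/2 = (23 ± 17.4642)/2,
  λ_1 = 20.2321,  λ_2 = 2.7679.

Step 4 — unit eigenvector for λ_1: solve (Sigma - λ_1 I)v = 0. First row:
  (20 - 20.2321)·v_x + (2)·v_y = 0, i.e. (-0.2321)·v_x + (2)·v_y = 0,
  so v ∝ (b, λ_1 - a) = (2, 0.2321) = u.
  ||u|| = √((2)² + (0.2321)²) = √(4.0539) ≈ 2.0134,
  v_1 = u/||u|| ≈ (0.9933, 0.1153) (||v_1|| = 1).

λ_1 = 20.2321,  λ_2 = 2.7679;  v_1 ≈ (0.9933, 0.1153)


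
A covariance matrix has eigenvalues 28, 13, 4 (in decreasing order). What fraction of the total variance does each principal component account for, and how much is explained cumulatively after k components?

Step 1 — total variance = trace(Sigma) = Σ λ_i = 28 + 13 + 4 = 45.

Step 2 — fraction explained by component i = λ_i / Σ λ:
  PC1: 28/45 = 0.6222
  PC2: 13/45 = 0.2889
  PC3: 4/45 = 0.0889

Step 3 — cumulative fraction after k components = (λ_1 + ... + λ_k) / Σ λ:
  k = 1: 28/45 = 0.6222
  k = 2: (28 + 13)/45 = 41/45 = 0.9111
  k = 3: (28 + 13 + 4)/45 = 45/45 = 1

Summary (fraction, with percent):

explained: PC1 0.6222 (62.22%), PC2 0.2889 (28.89%), PC3 0.0889 (8.89%);  cumulative: 0.6222, 0.9111, 1


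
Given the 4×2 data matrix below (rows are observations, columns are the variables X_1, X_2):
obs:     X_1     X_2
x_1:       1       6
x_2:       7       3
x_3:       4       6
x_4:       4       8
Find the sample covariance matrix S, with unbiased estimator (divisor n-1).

Step 1 — column means:
  mean(X_1) = (1 + 7 + 4 + 4) / 4 = 16/4 = 4
  mean(X_2) = (6 + 3 + 6 + 8) / 4 = 23/4 = 5.75

Step 2 — sample covariance S[i,j] = (1/(n-1)) · Σ_k (x_{k,i} - mean_i) · (x_{k,j} - mean_j), with n-1 = 3.
  S[X_1,X_1] = ((-3)·(-3) + (3)·(3) + (0)·(0) + (0)·(0)) / 3 = 18/3 = 6
  S[X_1,X_2] = ((-3)·(0.25) + (3)·(-2.75) + (0)·(0.25) + (0)·(2.25)) / 3 = -9/3 = -3
  S[X_2,X_2] = ((0.25)·(0.25) + (-2.75)·(-2.75) + (0.25)·(0.25) + (2.25)·(2.25)) / 3 = 12.75/3 = 4.25

S is symmetric (S[j,i] = S[i,j]). Assembling:

S = [[6, -3],
 [-3, 4.25]]


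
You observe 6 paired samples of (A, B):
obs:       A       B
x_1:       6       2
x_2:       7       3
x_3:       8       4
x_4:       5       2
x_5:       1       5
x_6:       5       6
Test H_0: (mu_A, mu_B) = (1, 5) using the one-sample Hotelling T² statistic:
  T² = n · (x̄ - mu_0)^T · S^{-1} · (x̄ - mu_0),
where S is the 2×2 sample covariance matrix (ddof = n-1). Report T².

Step 1 — sample mean vector:
  mean(A) = (6 + 7 + 8 + 5 + 1 + 5) / 6 = 32/6 = 5.3333
  mean(B) = (2 + 3 + 4 + 2 + 5 + 6) / 6 = 22/6 = 3.6667
  x̄ = (5.3333, 3.6667),  deviation x̄ - mu_0 = (5.3333, 3.6667) - (1, 5) = (4.3333, -1.3333).

Step 2 — sample covariance matrix, S[i,j] = (1/(n-1)) · Σ_k (x_{k,i} - mean_i) · (x_{k,j} - mean_j), divisor n-1 = 5:
  S[A,A] = ((0.6667)·(0.6667) + (1.6667)·(1.6667) + (2.6667)·(2.6667) + (-0.3333)·(-0.3333) + (-4.3333)·(-4.3333) + (-0.3333)·(-0.3333)) / 5 = 29.3333/5 = 5.8667
  S[A,B] = ((0.6667)·(-1.6667) + (1.6667)·(-0.6667) + (2.6667)·(0.3333) + (-0.3333)·(-1.6667) + (-4.3333)·(1.3333) + (-0.3333)·(2.3333)) / 5 = -7.3333/5 = -1.4667
  S[B,B] = ((-1.6667)·(-1.6667) + (-0.6667)·(-0.6667) + (0.3333)·(0.3333) + (-1.6667)·(-1.6667) + (1.3333)·(1.3333) + (2.3333)·(2.3333)) / 5 = 13.3333/5 = 2.6667
  S = [[5.8667, -1.4667],
 [-1.4667, 2.6667]].

Step 3 — invert S. det(S) = 5.8667·2.6667 - (-1.4667)² = 13.4933.
  S^{-1} = (1/det) · [[d, -b], [-b, a]] = [[0.1976, 0.1087],
 [0.1087, 0.4348]].

Step 4 — quadratic form (x̄ - mu_0)^T · S^{-1} · (x̄ - mu_0):
  S^{-1} · (x̄ - mu_0) = (0.7115, -0.1087),
  (x̄ - mu_0)^T · [...] = (4.3333)·(0.7115) + (-1.3333)·(-0.1087) = 3.2279.

Step 5 — scale by n: T² = 6 · 3.2279 = 19.3676.

T² ≈ 19.3676


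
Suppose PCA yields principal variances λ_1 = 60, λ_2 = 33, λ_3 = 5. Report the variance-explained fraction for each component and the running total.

Step 1 — total variance = trace(Sigma) = Σ λ_i = 60 + 33 + 5 = 98.

Step 2 — fraction explained by component i = λ_i / Σ λ:
  PC1: 60/98 = 0.6122
  PC2: 33/98 = 0.3367
  PC3: 5/98 = 0.051

Step 3 — cumulative fraction after k components = (λ_1 + ... + λ_k) / Σ λ:
  k = 1: 60/98 = 0.6122
  k = 2: (60 + 33)/98 = 93/98 = 0.949
  k = 3: (60 + 33 + 5)/98 = 98/98 = 1

Summary (fraction, with percent):

explained: PC1 0.6122 (61.22%), PC2 0.3367 (33.67%), PC3 0.051 (5.1%);  cumulative: 0.6122, 0.949, 1


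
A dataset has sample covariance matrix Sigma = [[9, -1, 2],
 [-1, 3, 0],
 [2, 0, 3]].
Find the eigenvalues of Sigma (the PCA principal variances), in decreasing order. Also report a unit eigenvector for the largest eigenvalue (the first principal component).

Step 1 — characteristic polynomial p(λ) = det(λI - Sigma) = λ³ - tr·λ² + c_1·λ - det, where tr = trace, c_1 = sum of the principal 2×2 minors, det = det(Sigma):
  tr = 9 + 3 + 3 = 15,
  c_1 = (9·3 - (-1)²) + (9·3 - (2)²) + (3·3 - (0)²) = 26 + 23 + 9 = 58,
  det = 9·(3·3 - (0)²) - (-1)·((-1)·3 - (0)·(2)) + (2)·((-1)·(0) - 3·(2)) = 9·(9) - (-1)·(-3) + (2)·(-6) = 66.
  So p(λ) = λ³ - 15λ² + 58λ - 66.
Step 2 — look for an integer root (rational root theorem: any rational root is an integer divisor of 66). Testing λ = 3:
  p(3) = 27 - 135 + 174 - 66 = 0  ✓
  Dividing out (λ - 3): p(λ) = (λ - 3)(λ² - 12λ + 22).
Step 3 — remaining eigenvalues from the quadratic λ² - 12λ + 22 = 0:
  Δ = 12² - 4·22 = 144 - 88 = 56,  λ = (12 ± √56)/2 = (12 ± 7.4833)/2 ≈ 9.7417 or 2.2583.
  Sorted: λ_1 = 9.7417,  λ_2 = 3,  λ_3 = 2.2583  (check: sum = 15 = tr ✓).

Step 4 — unit eigenvector for λ_1 ≈ 9.7417: v spans the null space of (Sigma - λ_1 I), whose rows are
  r_1 = (-0.7417, -1, 2),  r_2 = (-1, -6.7417, 0),  r_3 = (2, 0, -6.7417).
  v is orthogonal to every row, so take v ∝ r_1 × r_2 = ((-1)·(0) - (2)·(-6.7417), (2)·(-1) - (-0.7417)·(0), (-0.7417)·(-6.7417) - (-1)·(-1)) ≈ (13.4833, -2, 4).
  Let u = (13.4833, -2, 4).
  ||u|| = √((13.4833)² + (-2)² + (4)²) = √(201.7998) ≈ 14.2056,  v_1 = u/||u|| ≈ (0.9492, -0.1408, 0.2816) (||v_1|| = 1).

λ_1 = 9.7417,  λ_2 = 3,  λ_3 = 2.2583;  v_1 ≈ (0.9492, -0.1408, 0.2816)


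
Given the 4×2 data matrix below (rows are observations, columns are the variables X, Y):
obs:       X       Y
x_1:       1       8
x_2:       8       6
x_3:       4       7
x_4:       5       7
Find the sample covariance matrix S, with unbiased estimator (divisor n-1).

Step 1 — column means:
  mean(X) = (1 + 8 + 4 + 5) / 4 = 18/4 = 4.5
  mean(Y) = (8 + 6 + 7 + 7) / 4 = 28/4 = 7

Step 2 — sample covariance S[i,j] = (1/(n-1)) · Σ_k (x_{k,i} - mean_i) · (x_{k,j} - mean_j), with n-1 = 3.
  S[X,X] = ((-3.5)·(-3.5) + (3.5)·(3.5) + (-0.5)·(-0.5) + (0.5)·(0.5)) / 3 = 25/3 = 8.3333
  S[X,Y] = ((-3.5)·(1) + (3.5)·(-1) + (-0.5)·(0) + (0.5)·(0)) / 3 = -7/3 = -2.3333
  S[Y,Y] = ((1)·(1) + (-1)·(-1) + (0)·(0) + (0)·(0)) / 3 = 2/3 = 0.6667

S is symmetric (S[j,i] = S[i,j]). Assembling:

S = [[8.3333, -2.3333],
 [-2.3333, 0.6667]]


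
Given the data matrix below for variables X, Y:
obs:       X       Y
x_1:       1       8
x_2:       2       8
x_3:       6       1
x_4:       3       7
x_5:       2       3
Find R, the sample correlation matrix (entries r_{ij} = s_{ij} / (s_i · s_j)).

Step 1 — column means:
  mean(X) = (1 + 2 + 6 + 3 + 2) / 5 = 14/5 = 2.8
  mean(Y) = (8 + 8 + 1 + 7 + 3) / 5 = 27/5 = 5.4

Step 2 — sample variances and covariances s[i,j] = (1/(n-1)) · Σ_k (x_{k,i} - mean_i) · (x_{k,j} - mean_j), with n-1 = 4:
  s[X,X] = ((-1.8)·(-1.8) + (-0.8)·(-0.8) + (3.2)·(3.2) + (0.2)·(0.2) + (-0.8)·(-0.8)) / 4 = 14.8/4 = 3.7
  s[X,Y] = ((-1.8)·(2.6) + (-0.8)·(2.6) + (3.2)·(-4.4) + (0.2)·(1.6) + (-0.8)·(-2.4)) / 4 = -18.6/4 = -4.65
  s[Y,Y] = ((2.6)·(2.6) + (2.6)·(2.6) + (-4.4)·(-4.4) + (1.6)·(1.6) + (-2.4)·(-2.4)) / 4 = 41.2/4 = 10.3
  Sample standard deviations s_i = √(s[i,i]):
  s(X) = √(3.7) = 1.9235
  s(Y) = √(10.3) = 3.2094

Step 3 — r_{ij} = s_{ij} / (s_i · s_j):
  r[X,X] = 1 (diagonal).
  r[X,Y] = -4.65 / (1.9235 · 3.2094) = -4.65 / 6.1733 = -0.7532
  r[Y,Y] = 1 (diagonal).

R is symmetric with unit diagonal. Assembling:

R = [[1, -0.7532],
 [-0.7532, 1]]


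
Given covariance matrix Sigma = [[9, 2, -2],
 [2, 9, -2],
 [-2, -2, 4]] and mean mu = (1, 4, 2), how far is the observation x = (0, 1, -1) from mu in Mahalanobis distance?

Step 1 — centre the observation: (x - mu) = (-1, -3, -3).

Step 2 — invert Sigma (cofactor / det for 3×3, or solve directly):
  Sigma^{-1} = [[0.127, -0.0159, 0.0556],
 [-0.0159, 0.127, 0.0556],
 [0.0556, 0.0556, 0.3056]].

Step 3 — form the quadratic (x - mu)^T · Sigma^{-1} · (x - mu):
  Sigma^{-1} · (x - mu) = (-0.246, -0.5317, -1.1389).
  (x - mu)^T · [Sigma^{-1} · (x - mu)] = (-1)·(-0.246) + (-3)·(-0.5317) + (-3)·(-1.1389) = 5.2579.

Step 4 — take square root: d = √(5.2579) ≈ 2.293.

d(x, mu) = √(5.2579) ≈ 2.293


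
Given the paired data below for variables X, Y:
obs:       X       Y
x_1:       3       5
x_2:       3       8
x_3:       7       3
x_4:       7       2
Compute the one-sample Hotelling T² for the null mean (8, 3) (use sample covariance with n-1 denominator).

Step 1 — sample mean vector:
  mean(X) = (3 + 3 + 7 + 7) / 4 = 20/4 = 5
  mean(Y) = (5 + 8 + 3 + 2) / 4 = 18/4 = 4.5
  x̄ = (5, 4.5),  deviation x̄ - mu_0 = (5, 4.5) - (8, 3) = (-3, 1.5).

Step 2 — sample covariance matrix, S[i,j] = (1/(n-1)) · Σ_k (x_{k,i} - mean_i) · (x_{k,j} - mean_j), divisor n-1 = 3:
  S[X,X] = ((-2)·(-2) + (-2)·(-2) + (2)·(2) + (2)·(2)) / 3 = 16/3 = 5.3333
  S[X,Y] = ((-2)·(0.5) + (-2)·(3.5) + (2)·(-1.5) + (2)·(-2.5)) / 3 = -16/3 = -5.3333
  S[Y,Y] = ((0.5)·(0.5) + (3.5)·(3.5) + (-1.5)·(-1.5) + (-2.5)·(-2.5)) / 3 = 21/3 = 7
  S = [[5.3333, -5.3333],
 [-5.3333, 7]].

Step 3 — invert S. det(S) = 5.3333·7 - (-5.3333)² = 8.8889.
  S^{-1} = (1/det) · [[d, -b], [-b, a]] = [[0.7875, 0.6],
 [0.6, 0.6]].

Step 4 — quadratic form (x̄ - mu_0)^T · S^{-1} · (x̄ - mu_0):
  S^{-1} · (x̄ - mu_0) = (-1.4625, -0.9),
  (x̄ - mu_0)^T · [...] = (-3)·(-1.4625) + (1.5)·(-0.9) = 3.0375.

Step 5 — scale by n: T² = 4 · 3.0375 = 12.15.

T² ≈ 12.15


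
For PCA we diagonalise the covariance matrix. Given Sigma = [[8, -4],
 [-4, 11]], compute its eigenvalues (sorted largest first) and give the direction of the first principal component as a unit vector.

Step 1 — characteristic polynomial of 2×2 Sigma:
  det(Sigma - λI) = λ² - trace · λ + det = 0.
  trace = 8 + 11 = 19, det = 8·11 - (-4)² = 72.
Step 2 — discriminant:
  Δ = trace² - 4·det = 361 - 288 = 73.
Step 3 — eigenvalues:
  λ = (trace ± √Δ)/2 = (19 ± 8.544)/2,
  λ_1 = 13.772,  λ_2 = 5.228.

Step 4 — unit eigenvector for λ_1: solve (Sigma - λ_1 I)v = 0. First row:
  (8 - 13.772)·v_x + (-4)·v_y = 0, i.e. (-5.772)·v_x + (-4)·v_y = 0,
  so v ∝ (b, λ_1 - a) = (-4, 5.772); multiply by -1 so the first entry is positive: u = (4, -5.772).
  ||u|| = √((4)² + (-5.772)²) = √(49.316) ≈ 7.0225,
  v_1 = u/||u|| ≈ (0.5696, -0.8219) (||v_1|| = 1).

λ_1 = 13.772,  λ_2 = 5.228;  v_1 ≈ (0.5696, -0.8219)


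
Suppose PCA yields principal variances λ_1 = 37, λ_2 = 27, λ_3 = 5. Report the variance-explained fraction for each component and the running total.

Step 1 — total variance = trace(Sigma) = Σ λ_i = 37 + 27 + 5 = 69.

Step 2 — fraction explained by component i = λ_i / Σ λ:
  PC1: 37/69 = 0.5362
  PC2: 27/69 = 0.3913
  PC3: 5/69 = 0.0725

Step 3 — cumulative fraction after k components = (λ_1 + ... + λ_k) / Σ λ:
  k = 1: 37/69 = 0.5362
  k = 2: (37 + 27)/69 = 64/69 = 0.9275
  k = 3: (37 + 27 + 5)/69 = 69/69 = 1

Summary (fraction, with percent):

explained: PC1 0.5362 (53.62%), PC2 0.3913 (39.13%), PC3 0.0725 (7.25%);  cumulative: 0.5362, 0.9275, 1


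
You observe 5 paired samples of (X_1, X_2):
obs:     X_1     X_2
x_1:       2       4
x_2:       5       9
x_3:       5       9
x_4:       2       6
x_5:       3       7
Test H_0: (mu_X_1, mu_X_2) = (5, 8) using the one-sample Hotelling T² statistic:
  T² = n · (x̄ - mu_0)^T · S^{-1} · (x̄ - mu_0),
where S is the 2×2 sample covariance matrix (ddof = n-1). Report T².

Step 1 — sample mean vector:
  mean(X_1) = (2 + 5 + 5 + 2 + 3) / 5 = 17/5 = 3.4
  mean(X_2) = (4 + 9 + 9 + 6 + 7) / 5 = 35/5 = 7
  x̄ = (3.4, 7),  deviation x̄ - mu_0 = (3.4, 7) - (5, 8) = (-1.6, -1).

Step 2 — sample covariance matrix, S[i,j] = (1/(n-1)) · Σ_k (x_{k,i} - mean_i) · (x_{k,j} - mean_j), divisor n-1 = 4:
  S[X_1,X_1] = ((-1.4)·(-1.4) + (1.6)·(1.6) + (1.6)·(1.6) + (-1.4)·(-1.4) + (-0.4)·(-0.4)) / 4 = 9.2/4 = 2.3
  S[X_1,X_2] = ((-1.4)·(-3) + (1.6)·(2) + (1.6)·(2) + (-1.4)·(-1) + (-0.4)·(0)) / 4 = 12/4 = 3
  S[X_2,X_2] = ((-3)·(-3) + (2)·(2) + (2)·(2) + (-1)·(-1) + (0)·(0)) / 4 = 18/4 = 4.5
  S = [[2.3, 3],
 [3, 4.5]].

Step 3 — invert S. det(S) = 2.3·4.5 - (3)² = 1.35.
  S^{-1} = (1/det) · [[d, -b], [-b, a]] = [[3.3333, -2.2222],
 [-2.2222, 1.7037]].

Step 4 — quadratic form (x̄ - mu_0)^T · S^{-1} · (x̄ - mu_0):
  S^{-1} · (x̄ - mu_0) = (-3.1111, 1.8519),
  (x̄ - mu_0)^T · [...] = (-1.6)·(-3.1111) + (-1)·(1.8519) = 3.1259.

Step 5 — scale by n: T² = 5 · 3.1259 = 15.6296.

T² ≈ 15.6296


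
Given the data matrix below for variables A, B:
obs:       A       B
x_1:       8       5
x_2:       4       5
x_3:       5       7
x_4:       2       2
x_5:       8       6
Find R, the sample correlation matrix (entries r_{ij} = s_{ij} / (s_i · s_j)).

Step 1 — column means:
  mean(A) = (8 + 4 + 5 + 2 + 8) / 5 = 27/5 = 5.4
  mean(B) = (5 + 5 + 7 + 2 + 6) / 5 = 25/5 = 5

Step 2 — sample variances and covariances s[i,j] = (1/(n-1)) · Σ_k (x_{k,i} - mean_i) · (x_{k,j} - mean_j), with n-1 = 4:
  s[A,A] = ((2.6)·(2.6) + (-1.4)·(-1.4) + (-0.4)·(-0.4) + (-3.4)·(-3.4) + (2.6)·(2.6)) / 4 = 27.2/4 = 6.8
  s[A,B] = ((2.6)·(0) + (-1.4)·(0) + (-0.4)·(2) + (-3.4)·(-3) + (2.6)·(1)) / 4 = 12/4 = 3
  s[B,B] = ((0)·(0) + (0)·(0) + (2)·(2) + (-3)·(-3) + (1)·(1)) / 4 = 14/4 = 3.5
  Sample standard deviations s_i = √(s[i,i]):
  s(A) = √(6.8) = 2.6077
  s(B) = √(3.5) = 1.8708

Step 3 — r_{ij} = s_{ij} / (s_i · s_j):
  r[A,A] = 1 (diagonal).
  r[A,B] = 3 / (2.6077 · 1.8708) = 3 / 4.8785 = 0.6149
  r[B,B] = 1 (diagonal).

R is symmetric with unit diagonal. Assembling:

R = [[1, 0.6149],
 [0.6149, 1]]


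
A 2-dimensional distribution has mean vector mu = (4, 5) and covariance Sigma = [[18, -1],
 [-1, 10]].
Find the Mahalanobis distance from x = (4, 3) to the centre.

Step 1 — centre the observation: (x - mu) = (0, -2).

Step 2 — invert Sigma. det(Sigma) = 18·10 - (-1)² = 179.
  Sigma^{-1} = (1/det) · [[d, -b], [-b, a]] = [[0.0559, 0.0056],
 [0.0056, 0.1006]].

Step 3 — form the quadratic (x - mu)^T · Sigma^{-1} · (x - mu):
  Sigma^{-1} · (x - mu) = (-0.0112, -0.2011).
  (x - mu)^T · [Sigma^{-1} · (x - mu)] = (0)·(-0.0112) + (-2)·(-0.2011) = 0.4022.

Step 4 — take square root: d = √(0.4022) ≈ 0.6342.

d(x, mu) = √(0.4022) ≈ 0.6342


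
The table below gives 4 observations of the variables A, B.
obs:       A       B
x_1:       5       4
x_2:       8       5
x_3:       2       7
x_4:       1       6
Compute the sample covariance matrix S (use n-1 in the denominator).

Step 1 — column means:
  mean(A) = (5 + 8 + 2 + 1) / 4 = 16/4 = 4
  mean(B) = (4 + 5 + 7 + 6) / 4 = 22/4 = 5.5

Step 2 — sample covariance S[i,j] = (1/(n-1)) · Σ_k (x_{k,i} - mean_i) · (x_{k,j} - mean_j), with n-1 = 3.
  S[A,A] = ((1)·(1) + (4)·(4) + (-2)·(-2) + (-3)·(-3)) / 3 = 30/3 = 10
  S[A,B] = ((1)·(-1.5) + (4)·(-0.5) + (-2)·(1.5) + (-3)·(0.5)) / 3 = -8/3 = -2.6667
  S[B,B] = ((-1.5)·(-1.5) + (-0.5)·(-0.5) + (1.5)·(1.5) + (0.5)·(0.5)) / 3 = 5/3 = 1.6667

S is symmetric (S[j,i] = S[i,j]). Assembling:

S = [[10, -2.6667],
 [-2.6667, 1.6667]]


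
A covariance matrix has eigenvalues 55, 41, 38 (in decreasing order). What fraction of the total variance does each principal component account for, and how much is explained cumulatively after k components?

Step 1 — total variance = trace(Sigma) = Σ λ_i = 55 + 41 + 38 = 134.

Step 2 — fraction explained by component i = λ_i / Σ λ:
  PC1: 55/134 = 0.4104
  PC2: 41/134 = 0.306
  PC3: 38/134 = 0.2836

Step 3 — cumulative fraction after k components = (λ_1 + ... + λ_k) / Σ λ:
  k = 1: 55/134 = 0.4104
  k = 2: (55 + 41)/134 = 96/134 = 0.7164
  k = 3: (55 + 41 + 38)/134 = 134/134 = 1

Summary (fraction, with percent):

explained: PC1 0.4104 (41.04%), PC2 0.306 (30.6%), PC3 0.2836 (28.36%);  cumulative: 0.4104, 0.7164, 1


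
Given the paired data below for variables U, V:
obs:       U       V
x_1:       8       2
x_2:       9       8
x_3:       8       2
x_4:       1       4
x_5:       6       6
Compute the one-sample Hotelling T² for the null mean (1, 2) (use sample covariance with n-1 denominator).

Step 1 — sample mean vector:
  mean(U) = (8 + 9 + 8 + 1 + 6) / 5 = 32/5 = 6.4
  mean(V) = (2 + 8 + 2 + 4 + 6) / 5 = 22/5 = 4.4
  x̄ = (6.4, 4.4),  deviation x̄ - mu_0 = (6.4, 4.4) - (1, 2) = (5.4, 2.4).

Step 2 — sample covariance matrix, S[i,j] = (1/(n-1)) · Σ_k (x_{k,i} - mean_i) · (x_{k,j} - mean_j), divisor n-1 = 4:
  S[U,U] = ((1.6)·(1.6) + (2.6)·(2.6) + (1.6)·(1.6) + (-5.4)·(-5.4) + (-0.4)·(-0.4)) / 4 = 41.2/4 = 10.3
  S[U,V] = ((1.6)·(-2.4) + (2.6)·(3.6) + (1.6)·(-2.4) + (-5.4)·(-0.4) + (-0.4)·(1.6)) / 4 = 3.2/4 = 0.8
  S[V,V] = ((-2.4)·(-2.4) + (3.6)·(3.6) + (-2.4)·(-2.4) + (-0.4)·(-0.4) + (1.6)·(1.6)) / 4 = 27.2/4 = 6.8
  S = [[10.3, 0.8],
 [0.8, 6.8]].

Step 3 — invert S. det(S) = 10.3·6.8 - (0.8)² = 69.4.
  S^{-1} = (1/det) · [[d, -b], [-b, a]] = [[0.098, -0.0115],
 [-0.0115, 0.1484]].

Step 4 — quadratic form (x̄ - mu_0)^T · S^{-1} · (x̄ - mu_0):
  S^{-1} · (x̄ - mu_0) = (0.5014, 0.2939),
  (x̄ - mu_0)^T · [...] = (5.4)·(0.5014) + (2.4)·(0.2939) = 3.4133.

Step 5 — scale by n: T² = 5 · 3.4133 = 17.0663.

T² ≈ 17.0663


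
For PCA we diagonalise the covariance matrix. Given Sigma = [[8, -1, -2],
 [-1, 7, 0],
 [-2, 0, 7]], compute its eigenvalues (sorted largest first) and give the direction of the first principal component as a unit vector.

Step 1 — characteristic polynomial p(λ) = det(λI - Sigma) = λ³ - tr·λ² + c_1·λ - det, where tr = trace, c_1 = sum of the principal 2×2 minors, det = det(Sigma):
  tr = 8 + 7 + 7 = 22,
  c_1 = (8·7 - (-1)²) + (8·7 - (-2)²) + (7·7 - (0)²) = 55 + 52 + 49 = 156,
  det = 8·(7·7 - (0)²) - (-1)·((-1)·7 - (0)·(-2)) + (-2)·((-1)·(0) - 7·(-2)) = 8·(49) - (-1)·(-7) + (-2)·(14) = 357.
  So p(λ) = λ³ - 22λ² + 156λ - 357.
Step 2 — look for an integer root (rational root theorem: any rational root is an integer divisor of 357). Testing λ = 7:
  p(7) = 343 - 1078 + 1092 - 357 = 0  ✓
  Dividing out (λ - 7): p(λ) = (λ - 7)(λ² - 15λ + 51).
Step 3 — remaining eigenvalues from the quadratic λ² - 15λ + 51 = 0:
  Δ = 15² - 4·51 = 225 - 204 = 21,  λ = (15 ± √21)/2 = (15 ± 4.5826)/2 ≈ 9.7913 or 5.2087.
  Sorted: λ_1 = 9.7913,  λ_2 = 7,  λ_3 = 5.2087  (check: sum = 22 = tr ✓).

Step 4 — unit eigenvector for λ_1 ≈ 9.7913: v spans the null space of (Sigma - λ_1 I), whose rows are
  r_1 = (-1.7913, -1, -2),  r_2 = (-1, -2.7913, 0),  r_3 = (-2, 0, -2.7913).
  v is orthogonal to every row, so take v ∝ r_1 × r_2 = ((-1)·(0) - (-2)·(-2.7913), (-2)·(-1) - (-1.7913)·(0), (-1.7913)·(-2.7913) - (-1)·(-1)) ≈ (-5.5826, 2, 4).
  Rescale (multiply by -1 so the first nonzero entry is positive): u = (5.5826, -2, -4).
  ||u|| = √((5.5826)² + (-2)² + (-4)²) = √(51.1652) ≈ 7.153,  v_1 = u/||u|| ≈ (0.7805, -0.2796, -0.5592) (||v_1|| = 1).

λ_1 = 9.7913,  λ_2 = 7,  λ_3 = 5.2087;  v_1 ≈ (0.7805, -0.2796, -0.5592)


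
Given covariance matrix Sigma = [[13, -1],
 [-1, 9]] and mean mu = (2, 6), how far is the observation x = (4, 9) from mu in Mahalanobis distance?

Step 1 — centre the observation: (x - mu) = (2, 3).

Step 2 — invert Sigma. det(Sigma) = 13·9 - (-1)² = 116.
  Sigma^{-1} = (1/det) · [[d, -b], [-b, a]] = [[0.0776, 0.0086],
 [0.0086, 0.1121]].

Step 3 — form the quadratic (x - mu)^T · Sigma^{-1} · (x - mu):
  Sigma^{-1} · (x - mu) = (0.181, 0.3534).
  (x - mu)^T · [Sigma^{-1} · (x - mu)] = (2)·(0.181) + (3)·(0.3534) = 1.4224.

Step 4 — take square root: d = √(1.4224) ≈ 1.1926.

d(x, mu) = √(1.4224) ≈ 1.1926


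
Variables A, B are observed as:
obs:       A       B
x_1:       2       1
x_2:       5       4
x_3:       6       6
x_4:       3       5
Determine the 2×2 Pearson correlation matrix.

Step 1 — column means:
  mean(A) = (2 + 5 + 6 + 3) / 4 = 16/4 = 4
  mean(B) = (1 + 4 + 6 + 5) / 4 = 16/4 = 4

Step 2 — sample variances and covariances s[i,j] = (1/(n-1)) · Σ_k (x_{k,i} - mean_i) · (x_{k,j} - mean_j), with n-1 = 3:
  s[A,A] = ((-2)·(-2) + (1)·(1) + (2)·(2) + (-1)·(-1)) / 3 = 10/3 = 3.3333
  s[A,B] = ((-2)·(-3) + (1)·(0) + (2)·(2) + (-1)·(1)) / 3 = 9/3 = 3
  s[B,B] = ((-3)·(-3) + (0)·(0) + (2)·(2) + (1)·(1)) / 3 = 14/3 = 4.6667
  Sample standard deviations s_i = √(s[i,i]):
  s(A) = √(3.3333) = 1.8257
  s(B) = √(4.6667) = 2.1602

Step 3 — r_{ij} = s_{ij} / (s_i · s_j):
  r[A,A] = 1 (diagonal).
  r[A,B] = 3 / (1.8257 · 2.1602) = 3 / 3.9441 = 0.7606
  r[B,B] = 1 (diagonal).

R is symmetric with unit diagonal. Assembling:

R = [[1, 0.7606],
 [0.7606, 1]]


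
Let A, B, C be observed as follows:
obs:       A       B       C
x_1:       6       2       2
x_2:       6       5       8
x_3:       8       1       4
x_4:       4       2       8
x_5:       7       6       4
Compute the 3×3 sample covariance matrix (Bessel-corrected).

Step 1 — column means:
  mean(A) = (6 + 6 + 8 + 4 + 7) / 5 = 31/5 = 6.2
  mean(B) = (2 + 5 + 1 + 2 + 6) / 5 = 16/5 = 3.2
  mean(C) = (2 + 8 + 4 + 8 + 4) / 5 = 26/5 = 5.2

Step 2 — sample covariance S[i,j] = (1/(n-1)) · Σ_k (x_{k,i} - mean_i) · (x_{k,j} - mean_j), with n-1 = 4.
  S[A,A] = ((-0.2)·(-0.2) + (-0.2)·(-0.2) + (1.8)·(1.8) + (-2.2)·(-2.2) + (0.8)·(0.8)) / 4 = 8.8/4 = 2.2
  S[A,B] = ((-0.2)·(-1.2) + (-0.2)·(1.8) + (1.8)·(-2.2) + (-2.2)·(-1.2) + (0.8)·(2.8)) / 4 = 0.8/4 = 0.2
  S[A,C] = ((-0.2)·(-3.2) + (-0.2)·(2.8) + (1.8)·(-1.2) + (-2.2)·(2.8) + (0.8)·(-1.2)) / 4 = -9.2/4 = -2.3
  S[B,B] = ((-1.2)·(-1.2) + (1.8)·(1.8) + (-2.2)·(-2.2) + (-1.2)·(-1.2) + (2.8)·(2.8)) / 4 = 18.8/4 = 4.7
  S[B,C] = ((-1.2)·(-3.2) + (1.8)·(2.8) + (-2.2)·(-1.2) + (-1.2)·(2.8) + (2.8)·(-1.2)) / 4 = 4.8/4 = 1.2
  S[C,C] = ((-3.2)·(-3.2) + (2.8)·(2.8) + (-1.2)·(-1.2) + (2.8)·(2.8) + (-1.2)·(-1.2)) / 4 = 28.8/4 = 7.2

S is symmetric (S[j,i] = S[i,j]). Assembling:

S = [[2.2, 0.2, -2.3],
 [0.2, 4.7, 1.2],
 [-2.3, 1.2, 7.2]]


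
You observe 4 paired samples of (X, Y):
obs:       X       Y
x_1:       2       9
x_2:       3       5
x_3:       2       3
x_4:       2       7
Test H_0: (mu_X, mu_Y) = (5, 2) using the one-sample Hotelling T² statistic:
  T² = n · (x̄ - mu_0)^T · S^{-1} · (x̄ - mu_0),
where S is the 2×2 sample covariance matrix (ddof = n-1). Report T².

Step 1 — sample mean vector:
  mean(X) = (2 + 3 + 2 + 2) / 4 = 9/4 = 2.25
  mean(Y) = (9 + 5 + 3 + 7) / 4 = 24/4 = 6
  x̄ = (2.25, 6),  deviation x̄ - mu_0 = (2.25, 6) - (5, 2) = (-2.75, 4).

Step 2 — sample covariance matrix, S[i,j] = (1/(n-1)) · Σ_k (x_{k,i} - mean_i) · (x_{k,j} - mean_j), divisor n-1 = 3:
  S[X,X] = ((-0.25)·(-0.25) + (0.75)·(0.75) + (-0.25)·(-0.25) + (-0.25)·(-0.25)) / 3 = 0.75/3 = 0.25
  S[X,Y] = ((-0.25)·(3) + (0.75)·(-1) + (-0.25)·(-3) + (-0.25)·(1)) / 3 = -1/3 = -0.3333
  S[Y,Y] = ((3)·(3) + (-1)·(-1) + (-3)·(-3) + (1)·(1)) / 3 = 20/3 = 6.6667
  S = [[0.25, -0.3333],
 [-0.3333, 6.6667]].

Step 3 — invert S. det(S) = 0.25·6.6667 - (-0.3333)² = 1.5556.
  S^{-1} = (1/det) · [[d, -b], [-b, a]] = [[4.2857, 0.2143],
 [0.2143, 0.1607]].

Step 4 — quadratic form (x̄ - mu_0)^T · S^{-1} · (x̄ - mu_0):
  S^{-1} · (x̄ - mu_0) = (-10.9286, 0.0536),
  (x̄ - mu_0)^T · [...] = (-2.75)·(-10.9286) + (4)·(0.0536) = 30.2679.

Step 5 — scale by n: T² = 4 · 30.2679 = 121.0714.

T² ≈ 121.0714


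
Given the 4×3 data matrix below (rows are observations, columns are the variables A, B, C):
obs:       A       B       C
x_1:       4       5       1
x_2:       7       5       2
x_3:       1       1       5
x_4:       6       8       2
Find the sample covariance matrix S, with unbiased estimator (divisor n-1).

Step 1 — column means:
  mean(A) = (4 + 7 + 1 + 6) / 4 = 18/4 = 4.5
  mean(B) = (5 + 5 + 1 + 8) / 4 = 19/4 = 4.75
  mean(C) = (1 + 2 + 5 + 2) / 4 = 10/4 = 2.5

Step 2 — sample covariance S[i,j] = (1/(n-1)) · Σ_k (x_{k,i} - mean_i) · (x_{k,j} - mean_j), with n-1 = 3.
  S[A,A] = ((-0.5)·(-0.5) + (2.5)·(2.5) + (-3.5)·(-3.5) + (1.5)·(1.5)) / 3 = 21/3 = 7
  S[A,B] = ((-0.5)·(0.25) + (2.5)·(0.25) + (-3.5)·(-3.75) + (1.5)·(3.25)) / 3 = 18.5/3 = 6.1667
  S[A,C] = ((-0.5)·(-1.5) + (2.5)·(-0.5) + (-3.5)·(2.5) + (1.5)·(-0.5)) / 3 = -10/3 = -3.3333
  S[B,B] = ((0.25)·(0.25) + (0.25)·(0.25) + (-3.75)·(-3.75) + (3.25)·(3.25)) / 3 = 24.75/3 = 8.25
  S[B,C] = ((0.25)·(-1.5) + (0.25)·(-0.5) + (-3.75)·(2.5) + (3.25)·(-0.5)) / 3 = -11.5/3 = -3.8333
  S[C,C] = ((-1.5)·(-1.5) + (-0.5)·(-0.5) + (2.5)·(2.5) + (-0.5)·(-0.5)) / 3 = 9/3 = 3

S is symmetric (S[j,i] = S[i,j]). Assembling:

S = [[7, 6.1667, -3.3333],
 [6.1667, 8.25, -3.8333],
 [-3.3333, -3.8333, 3]]


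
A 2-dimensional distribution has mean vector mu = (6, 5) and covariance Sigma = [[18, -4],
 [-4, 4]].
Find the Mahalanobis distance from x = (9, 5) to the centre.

Step 1 — centre the observation: (x - mu) = (3, 0).

Step 2 — invert Sigma. det(Sigma) = 18·4 - (-4)² = 56.
  Sigma^{-1} = (1/det) · [[d, -b], [-b, a]] = [[0.0714, 0.0714],
 [0.0714, 0.3214]].

Step 3 — form the quadratic (x - mu)^T · Sigma^{-1} · (x - mu):
  Sigma^{-1} · (x - mu) = (0.2143, 0.2143).
  (x - mu)^T · [Sigma^{-1} · (x - mu)] = (3)·(0.2143) + (0)·(0.2143) = 0.6429.

Step 4 — take square root: d = √(0.6429) ≈ 0.8018.

d(x, mu) = √(0.6429) ≈ 0.8018


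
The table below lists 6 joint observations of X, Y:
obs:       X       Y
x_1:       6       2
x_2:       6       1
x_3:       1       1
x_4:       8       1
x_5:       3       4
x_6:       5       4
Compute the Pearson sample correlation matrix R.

Step 1 — column means:
  mean(X) = (6 + 6 + 1 + 8 + 3 + 5) / 6 = 29/6 = 4.8333
  mean(Y) = (2 + 1 + 1 + 1 + 4 + 4) / 6 = 13/6 = 2.1667

Step 2 — sample variances and covariances s[i,j] = (1/(n-1)) · Σ_k (x_{k,i} - mean_i) · (x_{k,j} - mean_j), with n-1 = 5:
  s[X,X] = ((1.1667)·(1.1667) + (1.1667)·(1.1667) + (-3.8333)·(-3.8333) + (3.1667)·(3.1667) + (-1.8333)·(-1.8333) + (0.1667)·(0.1667)) / 5 = 30.8333/5 = 6.1667
  s[X,Y] = ((1.1667)·(-0.1667) + (1.1667)·(-1.1667) + (-3.8333)·(-1.1667) + (3.1667)·(-1.1667) + (-1.8333)·(1.8333) + (0.1667)·(1.8333)) / 5 = -3.8333/5 = -0.7667
  s[Y,Y] = ((-0.1667)·(-0.1667) + (-1.1667)·(-1.1667) + (-1.1667)·(-1.1667) + (-1.1667)·(-1.1667) + (1.8333)·(1.8333) + (1.8333)·(1.8333)) / 5 = 10.8333/5 = 2.1667
  Sample standard deviations s_i = √(s[i,i]):
  s(X) = √(6.1667) = 2.4833
  s(Y) = √(2.1667) = 1.472

Step 3 — r_{ij} = s_{ij} / (s_i · s_j):
  r[X,X] = 1 (diagonal).
  r[X,Y] = -0.7667 / (2.4833 · 1.472) = -0.7667 / 3.6553 = -0.2097
  r[Y,Y] = 1 (diagonal).

R is symmetric with unit diagonal. Assembling:

R = [[1, -0.2097],
 [-0.2097, 1]]


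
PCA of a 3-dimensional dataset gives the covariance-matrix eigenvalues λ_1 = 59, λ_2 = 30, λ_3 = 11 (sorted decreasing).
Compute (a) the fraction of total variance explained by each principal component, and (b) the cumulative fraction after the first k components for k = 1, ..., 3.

Step 1 — total variance = trace(Sigma) = Σ λ_i = 59 + 30 + 11 = 100.

Step 2 — fraction explained by component i = λ_i / Σ λ:
  PC1: 59/100 = 0.59
  PC2: 30/100 = 0.3
  PC3: 11/100 = 0.11

Step 3 — cumulative fraction after k components = (λ_1 + ... + λ_k) / Σ λ:
  k = 1: 59/100 = 0.59
  k = 2: (59 + 30)/100 = 89/100 = 0.89
  k = 3: (59 + 30 + 11)/100 = 100/100 = 1

Summary (fraction, with percent):

explained: PC1 0.59 (59%), PC2 0.3 (30%), PC3 0.11 (11%);  cumulative: 0.59, 0.89, 1


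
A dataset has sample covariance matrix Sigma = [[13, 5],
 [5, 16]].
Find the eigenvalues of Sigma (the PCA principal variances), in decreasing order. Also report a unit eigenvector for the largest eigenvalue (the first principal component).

Step 1 — characteristic polynomial of 2×2 Sigma:
  det(Sigma - λI) = λ² - trace · λ + det = 0.
  trace = 13 + 16 = 29, det = 13·16 - (5)² = 183.
Step 2 — discriminant:
  Δ = trace² - 4·det = 841 - 732 = 109.
Step 3 — eigenvalues:
  λ = (trace ± √Δ)/2 = (29 ± 10.4403)/2,
  λ_1 = 19.7202,  λ_2 = 9.2798.

Step 4 — unit eigenvector for λ_1: solve (Sigma - λ_1 I)v = 0. First row:
  (13 - 19.7202)·v_x + (5)·v_y = 0, i.e. (-6.7202)·v_x + (5)·v_y = 0,
  so v ∝ (b, λ_1 - a) = (5, 6.7202) = u.
  ||u|| = √((5)² + (6.7202)²) = √(70.1605) ≈ 8.3762,
  v_1 = u/||u|| ≈ (0.5969, 0.8023) (||v_1|| = 1).

λ_1 = 19.7202,  λ_2 = 9.2798;  v_1 ≈ (0.5969, 0.8023)


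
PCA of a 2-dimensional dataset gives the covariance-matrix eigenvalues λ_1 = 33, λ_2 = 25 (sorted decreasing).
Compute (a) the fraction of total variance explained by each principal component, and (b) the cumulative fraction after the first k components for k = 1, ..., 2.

Step 1 — total variance = trace(Sigma) = Σ λ_i = 33 + 25 = 58.

Step 2 — fraction explained by component i = λ_i / Σ λ:
  PC1: 33/58 = 0.569
  PC2: 25/58 = 0.431

Step 3 — cumulative fraction after k components = (λ_1 + ... + λ_k) / Σ λ:
  k = 1: 33/58 = 0.569
  k = 2: (33 + 25)/58 = 58/58 = 1

Summary (fraction, with percent):

explained: PC1 0.569 (56.9%), PC2 0.431 (43.1%);  cumulative: 0.569, 1


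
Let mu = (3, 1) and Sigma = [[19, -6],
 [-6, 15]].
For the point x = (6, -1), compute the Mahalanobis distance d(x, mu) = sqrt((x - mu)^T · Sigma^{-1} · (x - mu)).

Step 1 — centre the observation: (x - mu) = (3, -2).

Step 2 — invert Sigma. det(Sigma) = 19·15 - (-6)² = 249.
  Sigma^{-1} = (1/det) · [[d, -b], [-b, a]] = [[0.0602, 0.0241],
 [0.0241, 0.0763]].

Step 3 — form the quadratic (x - mu)^T · Sigma^{-1} · (x - mu):
  Sigma^{-1} · (x - mu) = (0.1325, -0.0803).
  (x - mu)^T · [Sigma^{-1} · (x - mu)] = (3)·(0.1325) + (-2)·(-0.0803) = 0.5582.

Step 4 — take square root: d = √(0.5582) ≈ 0.7471.

d(x, mu) = √(0.5582) ≈ 0.7471


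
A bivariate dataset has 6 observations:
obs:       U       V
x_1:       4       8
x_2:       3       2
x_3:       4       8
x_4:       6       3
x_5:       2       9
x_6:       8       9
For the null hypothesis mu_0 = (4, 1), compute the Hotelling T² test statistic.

Step 1 — sample mean vector:
  mean(U) = (4 + 3 + 4 + 6 + 2 + 8) / 6 = 27/6 = 4.5
  mean(V) = (8 + 2 + 8 + 3 + 9 + 9) / 6 = 39/6 = 6.5
  x̄ = (4.5, 6.5),  deviation x̄ - mu_0 = (4.5, 6.5) - (4, 1) = (0.5, 5.5).

Step 2 — sample covariance matrix, S[i,j] = (1/(n-1)) · Σ_k (x_{k,i} - mean_i) · (x_{k,j} - mean_j), divisor n-1 = 5:
  S[U,U] = ((-0.5)·(-0.5) + (-1.5)·(-1.5) + (-0.5)·(-0.5) + (1.5)·(1.5) + (-2.5)·(-2.5) + (3.5)·(3.5)) / 5 = 23.5/5 = 4.7
  S[U,V] = ((-0.5)·(1.5) + (-1.5)·(-4.5) + (-0.5)·(1.5) + (1.5)·(-3.5) + (-2.5)·(2.5) + (3.5)·(2.5)) / 5 = 2.5/5 = 0.5
  S[V,V] = ((1.5)·(1.5) + (-4.5)·(-4.5) + (1.5)·(1.5) + (-3.5)·(-3.5) + (2.5)·(2.5) + (2.5)·(2.5)) / 5 = 49.5/5 = 9.9
  S = [[4.7, 0.5],
 [0.5, 9.9]].

Step 3 — invert S. det(S) = 4.7·9.9 - (0.5)² = 46.28.
  S^{-1} = (1/det) · [[d, -b], [-b, a]] = [[0.2139, -0.0108],
 [-0.0108, 0.1016]].

Step 4 — quadratic form (x̄ - mu_0)^T · S^{-1} · (x̄ - mu_0):
  S^{-1} · (x̄ - mu_0) = (0.0475, 0.5532),
  (x̄ - mu_0)^T · [...] = (0.5)·(0.0475) + (5.5)·(0.5532) = 3.0661.

Step 5 — scale by n: T² = 6 · 3.0661 = 18.3967.

T² ≈ 18.3967


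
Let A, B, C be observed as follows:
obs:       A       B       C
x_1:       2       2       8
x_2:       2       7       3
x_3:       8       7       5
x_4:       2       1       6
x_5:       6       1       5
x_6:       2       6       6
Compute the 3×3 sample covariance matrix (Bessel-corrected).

Step 1 — column means:
  mean(A) = (2 + 2 + 8 + 2 + 6 + 2) / 6 = 22/6 = 3.6667
  mean(B) = (2 + 7 + 7 + 1 + 1 + 6) / 6 = 24/6 = 4
  mean(C) = (8 + 3 + 5 + 6 + 5 + 6) / 6 = 33/6 = 5.5

Step 2 — sample covariance S[i,j] = (1/(n-1)) · Σ_k (x_{k,i} - mean_i) · (x_{k,j} - mean_j), with n-1 = 5.
  S[A,A] = ((-1.6667)·(-1.6667) + (-1.6667)·(-1.6667) + (4.3333)·(4.3333) + (-1.6667)·(-1.6667) + (2.3333)·(2.3333) + (-1.6667)·(-1.6667)) / 5 = 35.3333/5 = 7.0667
  S[A,B] = ((-1.6667)·(-2) + (-1.6667)·(3) + (4.3333)·(3) + (-1.6667)·(-3) + (2.3333)·(-3) + (-1.6667)·(2)) / 5 = 6/5 = 1.2
  S[A,C] = ((-1.6667)·(2.5) + (-1.6667)·(-2.5) + (4.3333)·(-0.5) + (-1.6667)·(0.5) + (2.3333)·(-0.5) + (-1.6667)·(0.5)) / 5 = -5/5 = -1
  S[B,B] = ((-2)·(-2) + (3)·(3) + (3)·(3) + (-3)·(-3) + (-3)·(-3) + (2)·(2)) / 5 = 44/5 = 8.8
  S[B,C] = ((-2)·(2.5) + (3)·(-2.5) + (3)·(-0.5) + (-3)·(0.5) + (-3)·(-0.5) + (2)·(0.5)) / 5 = -13/5 = -2.6
  S[C,C] = ((2.5)·(2.5) + (-2.5)·(-2.5) + (-0.5)·(-0.5) + (0.5)·(0.5) + (-0.5)·(-0.5) + (0.5)·(0.5)) / 5 = 13.5/5 = 2.7

S is symmetric (S[j,i] = S[i,j]). Assembling:

S = [[7.0667, 1.2, -1],
 [1.2, 8.8, -2.6],
 [-1, -2.6, 2.7]]


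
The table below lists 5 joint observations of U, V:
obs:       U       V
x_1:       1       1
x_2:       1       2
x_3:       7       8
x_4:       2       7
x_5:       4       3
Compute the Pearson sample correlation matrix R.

Step 1 — column means:
  mean(U) = (1 + 1 + 7 + 2 + 4) / 5 = 15/5 = 3
  mean(V) = (1 + 2 + 8 + 7 + 3) / 5 = 21/5 = 4.2

Step 2 — sample variances and covariances s[i,j] = (1/(n-1)) · Σ_k (x_{k,i} - mean_i) · (x_{k,j} - mean_j), with n-1 = 4:
  s[U,U] = ((-2)·(-2) + (-2)·(-2) + (4)·(4) + (-1)·(-1) + (1)·(1)) / 4 = 26/4 = 6.5
  s[U,V] = ((-2)·(-3.2) + (-2)·(-2.2) + (4)·(3.8) + (-1)·(2.8) + (1)·(-1.2)) / 4 = 22/4 = 5.5
  s[V,V] = ((-3.2)·(-3.2) + (-2.2)·(-2.2) + (3.8)·(3.8) + (2.8)·(2.8) + (-1.2)·(-1.2)) / 4 = 38.8/4 = 9.7
  Sample standard deviations s_i = √(s[i,i]):
  s(U) = √(6.5) = 2.5495
  s(V) = √(9.7) = 3.1145

Step 3 — r_{ij} = s_{ij} / (s_i · s_j):
  r[U,U] = 1 (diagonal).
  r[U,V] = 5.5 / (2.5495 · 3.1145) = 5.5 / 7.9404 = 0.6927
  r[V,V] = 1 (diagonal).

R is symmetric with unit diagonal. Assembling:

R = [[1, 0.6927],
 [0.6927, 1]]


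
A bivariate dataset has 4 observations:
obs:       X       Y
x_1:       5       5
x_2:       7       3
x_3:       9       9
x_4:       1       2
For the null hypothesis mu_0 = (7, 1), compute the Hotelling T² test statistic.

Step 1 — sample mean vector:
  mean(X) = (5 + 7 + 9 + 1) / 4 = 22/4 = 5.5
  mean(Y) = (5 + 3 + 9 + 2) / 4 = 19/4 = 4.75
  x̄ = (5.5, 4.75),  deviation x̄ - mu_0 = (5.5, 4.75) - (7, 1) = (-1.5, 3.75).

Step 2 — sample covariance matrix, S[i,j] = (1/(n-1)) · Σ_k (x_{k,i} - mean_i) · (x_{k,j} - mean_j), divisor n-1 = 3:
  S[X,X] = ((-0.5)·(-0.5) + (1.5)·(1.5) + (3.5)·(3.5) + (-4.5)·(-4.5)) / 3 = 35/3 = 11.6667
  S[X,Y] = ((-0.5)·(0.25) + (1.5)·(-1.75) + (3.5)·(4.25) + (-4.5)·(-2.75)) / 3 = 24.5/3 = 8.1667
  S[Y,Y] = ((0.25)·(0.25) + (-1.75)·(-1.75) + (4.25)·(4.25) + (-2.75)·(-2.75)) / 3 = 28.75/3 = 9.5833
  S = [[11.6667, 8.1667],
 [8.1667, 9.5833]].

Step 3 — invert S. det(S) = 11.6667·9.5833 - (8.1667)² = 45.1111.
  S^{-1} = (1/det) · [[d, -b], [-b, a]] = [[0.2124, -0.181],
 [-0.181, 0.2586]].

Step 4 — quadratic form (x̄ - mu_0)^T · S^{-1} · (x̄ - mu_0):
  S^{-1} · (x̄ - mu_0) = (-0.9975, 1.2414),
  (x̄ - mu_0)^T · [...] = (-1.5)·(-0.9975) + (3.75)·(1.2414) = 6.1515.

Step 5 — scale by n: T² = 4 · 6.1515 = 24.6059.

T² ≈ 24.6059


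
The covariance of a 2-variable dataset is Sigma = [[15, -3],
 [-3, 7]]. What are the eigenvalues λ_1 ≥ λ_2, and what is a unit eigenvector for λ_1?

Step 1 — characteristic polynomial of 2×2 Sigma:
  det(Sigma - λI) = λ² - trace · λ + det = 0.
  trace = 15 + 7 = 22, det = 15·7 - (-3)² = 96.
Step 2 — discriminant:
  Δ = trace² - 4·det = 484 - 384 = 100.
Step 3 — eigenvalues:
  λ = (trace ± √Δ)/2 = (22 ± 10)/2,
  λ_1 = 16,  λ_2 = 6.

Step 4 — unit eigenvector for λ_1: solve (Sigma - λ_1 I)v = 0. First row:
  (15 - 16)·v_x + (-3)·v_y = 0, i.e. (-1)·v_x + (-3)·v_y = 0,
  so v ∝ (b, λ_1 - a) = (-3, 1); multiply by -1 so the first entry is positive: u = (3, -1).
  ||u|| = √((3)² + (-1)²) = √(10) ≈ 3.1623,
  v_1 = u/||u|| ≈ (0.9487, -0.3162) (||v_1|| = 1).

λ_1 = 16,  λ_2 = 6;  v_1 ≈ (0.9487, -0.3162)


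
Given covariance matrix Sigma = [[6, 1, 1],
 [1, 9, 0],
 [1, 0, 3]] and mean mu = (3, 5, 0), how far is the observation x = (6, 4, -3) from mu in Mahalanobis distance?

Step 1 — centre the observation: (x - mu) = (3, -1, -3).

Step 2 — invert Sigma (cofactor / det for 3×3, or solve directly):
  Sigma^{-1} = [[0.18, -0.02, -0.06],
 [-0.02, 0.1133, 0.0067],
 [-0.06, 0.0067, 0.3533]].

Step 3 — form the quadratic (x - mu)^T · Sigma^{-1} · (x - mu):
  Sigma^{-1} · (x - mu) = (0.74, -0.1933, -1.2467).
  (x - mu)^T · [Sigma^{-1} · (x - mu)] = (3)·(0.74) + (-1)·(-0.1933) + (-3)·(-1.2467) = 6.1533.

Step 4 — take square root: d = √(6.1533) ≈ 2.4806.

d(x, mu) = √(6.1533) ≈ 2.4806


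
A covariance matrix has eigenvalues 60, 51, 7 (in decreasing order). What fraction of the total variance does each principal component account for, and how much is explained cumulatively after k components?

Step 1 — total variance = trace(Sigma) = Σ λ_i = 60 + 51 + 7 = 118.

Step 2 — fraction explained by component i = λ_i / Σ λ:
  PC1: 60/118 = 0.5085
  PC2: 51/118 = 0.4322
  PC3: 7/118 = 0.0593

Step 3 — cumulative fraction after k components = (λ_1 + ... + λ_k) / Σ λ:
  k = 1: 60/118 = 0.5085
  k = 2: (60 + 51)/118 = 111/118 = 0.9407
  k = 3: (60 + 51 + 7)/118 = 118/118 = 1

Summary (fraction, with percent):

explained: PC1 0.5085 (50.85%), PC2 0.4322 (43.22%), PC3 0.0593 (5.93%);  cumulative: 0.5085, 0.9407, 1


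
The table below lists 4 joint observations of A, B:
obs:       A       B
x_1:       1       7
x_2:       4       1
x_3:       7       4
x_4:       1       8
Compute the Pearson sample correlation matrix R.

Step 1 — column means:
  mean(A) = (1 + 4 + 7 + 1) / 4 = 13/4 = 3.25
  mean(B) = (7 + 1 + 4 + 8) / 4 = 20/4 = 5

Step 2 — sample variances and covariances s[i,j] = (1/(n-1)) · Σ_k (x_{k,i} - mean_i) · (x_{k,j} - mean_j), with n-1 = 3:
  s[A,A] = ((-2.25)·(-2.25) + (0.75)·(0.75) + (3.75)·(3.75) + (-2.25)·(-2.25)) / 3 = 24.75/3 = 8.25
  s[A,B] = ((-2.25)·(2) + (0.75)·(-4) + (3.75)·(-1) + (-2.25)·(3)) / 3 = -18/3 = -6
  s[B,B] = ((2)·(2) + (-4)·(-4) + (-1)·(-1) + (3)·(3)) / 3 = 30/3 = 10
  Sample standard deviations s_i = √(s[i,i]):
  s(A) = √(8.25) = 2.8723
  s(B) = √(10) = 3.1623

Step 3 — r_{ij} = s_{ij} / (s_i · s_j):
  r[A,A] = 1 (diagonal).
  r[A,B] = -6 / (2.8723 · 3.1623) = -6 / 9.083 = -0.6606
  r[B,B] = 1 (diagonal).

R is symmetric with unit diagonal. Assembling:

R = [[1, -0.6606],
 [-0.6606, 1]]


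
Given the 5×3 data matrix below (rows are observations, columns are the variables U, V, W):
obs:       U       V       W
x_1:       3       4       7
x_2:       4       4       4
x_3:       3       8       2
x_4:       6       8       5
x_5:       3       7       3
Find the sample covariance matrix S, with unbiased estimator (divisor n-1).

Step 1 — column means:
  mean(U) = (3 + 4 + 3 + 6 + 3) / 5 = 19/5 = 3.8
  mean(V) = (4 + 4 + 8 + 8 + 7) / 5 = 31/5 = 6.2
  mean(W) = (7 + 4 + 2 + 5 + 3) / 5 = 21/5 = 4.2

Step 2 — sample covariance S[i,j] = (1/(n-1)) · Σ_k (x_{k,i} - mean_i) · (x_{k,j} - mean_j), with n-1 = 4.
  S[U,U] = ((-0.8)·(-0.8) + (0.2)·(0.2) + (-0.8)·(-0.8) + (2.2)·(2.2) + (-0.8)·(-0.8)) / 4 = 6.8/4 = 1.7
  S[U,V] = ((-0.8)·(-2.2) + (0.2)·(-2.2) + (-0.8)·(1.8) + (2.2)·(1.8) + (-0.8)·(0.8)) / 4 = 3.2/4 = 0.8
  S[U,W] = ((-0.8)·(2.8) + (0.2)·(-0.2) + (-0.8)·(-2.2) + (2.2)·(0.8) + (-0.8)·(-1.2)) / 4 = 2.2/4 = 0.55
  S[V,V] = ((-2.2)·(-2.2) + (-2.2)·(-2.2) + (1.8)·(1.8) + (1.8)·(1.8) + (0.8)·(0.8)) / 4 = 16.8/4 = 4.2
  S[V,W] = ((-2.2)·(2.8) + (-2.2)·(-0.2) + (1.8)·(-2.2) + (1.8)·(0.8) + (0.8)·(-1.2)) / 4 = -9.2/4 = -2.3
  S[W,W] = ((2.8)·(2.8) + (-0.2)·(-0.2) + (-2.2)·(-2.2) + (0.8)·(0.8) + (-1.2)·(-1.2)) / 4 = 14.8/4 = 3.7

S is symmetric (S[j,i] = S[i,j]). Assembling:

S = [[1.7, 0.8, 0.55],
 [0.8, 4.2, -2.3],
 [0.55, -2.3, 3.7]]
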